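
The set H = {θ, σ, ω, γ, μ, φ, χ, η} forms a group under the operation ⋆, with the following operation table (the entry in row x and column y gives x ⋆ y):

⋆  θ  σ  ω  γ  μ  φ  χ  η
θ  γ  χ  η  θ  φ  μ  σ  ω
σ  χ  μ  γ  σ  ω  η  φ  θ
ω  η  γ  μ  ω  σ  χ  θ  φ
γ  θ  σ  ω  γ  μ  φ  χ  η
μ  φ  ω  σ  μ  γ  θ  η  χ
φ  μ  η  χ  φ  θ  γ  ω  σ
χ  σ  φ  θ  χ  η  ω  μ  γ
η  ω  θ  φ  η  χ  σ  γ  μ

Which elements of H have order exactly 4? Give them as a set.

{η, σ, χ, ω}

Identity is γ. Compute the order of each non-identity element by repeated multiplication:
  θ: θ → γ  (order 2)
  σ: σ → μ → ω → γ  (order 4)
  ω: ω → μ → σ → γ  (order 4)
  μ: μ → γ  (order 2)
  φ: φ → γ  (order 2)
  χ: χ → μ → η → γ  (order 4)
  η: η → μ → χ → γ  (order 4)
Elements of order 4: {η, σ, χ, ω}.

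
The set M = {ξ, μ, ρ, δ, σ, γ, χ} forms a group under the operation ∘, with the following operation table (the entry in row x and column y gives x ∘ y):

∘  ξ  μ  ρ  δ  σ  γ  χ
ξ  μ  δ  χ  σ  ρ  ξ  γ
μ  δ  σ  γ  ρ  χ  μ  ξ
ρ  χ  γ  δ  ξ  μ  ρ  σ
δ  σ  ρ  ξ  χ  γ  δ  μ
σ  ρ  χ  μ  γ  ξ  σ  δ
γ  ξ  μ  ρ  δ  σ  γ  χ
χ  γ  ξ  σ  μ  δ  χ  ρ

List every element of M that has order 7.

{δ, μ, ξ, ρ, σ, χ}

Identity is γ. Compute the order of each non-identity element by repeated multiplication:
  ξ: ξ → μ → δ → σ → ρ → χ → γ  (order 7)
  μ: μ → σ → χ → ξ → δ → ρ → γ  (order 7)
  ρ: ρ → δ → ξ → χ → σ → μ → γ  (order 7)
  δ: δ → χ → μ → ρ → ξ → σ → γ  (order 7)
  σ: σ → ξ → ρ → μ → χ → δ → γ  (order 7)
  χ: χ → ρ → σ → δ → μ → ξ → γ  (order 7)
Elements of order 7: {δ, μ, ξ, ρ, σ, χ}.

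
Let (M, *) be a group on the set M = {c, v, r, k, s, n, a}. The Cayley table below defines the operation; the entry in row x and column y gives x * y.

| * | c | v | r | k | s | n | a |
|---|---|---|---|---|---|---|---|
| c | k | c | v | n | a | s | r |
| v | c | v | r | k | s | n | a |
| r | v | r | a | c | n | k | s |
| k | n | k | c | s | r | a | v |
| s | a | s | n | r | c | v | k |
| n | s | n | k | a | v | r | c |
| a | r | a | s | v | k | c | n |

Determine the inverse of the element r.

c

First locate the identity: row v matches the header, so v is the identity.
Scan row r for v: r * c = v. Hence r^(-1) = c.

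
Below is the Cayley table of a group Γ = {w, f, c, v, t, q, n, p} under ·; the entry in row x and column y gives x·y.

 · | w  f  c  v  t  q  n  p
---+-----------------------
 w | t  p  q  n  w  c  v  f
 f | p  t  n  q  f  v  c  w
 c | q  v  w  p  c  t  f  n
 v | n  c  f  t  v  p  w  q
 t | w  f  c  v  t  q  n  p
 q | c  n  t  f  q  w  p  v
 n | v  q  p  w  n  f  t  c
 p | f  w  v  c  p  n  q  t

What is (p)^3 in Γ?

p^1 = p
p^2 = p·p = t
p^3 = t·p = p
(Structurally, Γ here is isomorphic to the dihedral group D_4.)

p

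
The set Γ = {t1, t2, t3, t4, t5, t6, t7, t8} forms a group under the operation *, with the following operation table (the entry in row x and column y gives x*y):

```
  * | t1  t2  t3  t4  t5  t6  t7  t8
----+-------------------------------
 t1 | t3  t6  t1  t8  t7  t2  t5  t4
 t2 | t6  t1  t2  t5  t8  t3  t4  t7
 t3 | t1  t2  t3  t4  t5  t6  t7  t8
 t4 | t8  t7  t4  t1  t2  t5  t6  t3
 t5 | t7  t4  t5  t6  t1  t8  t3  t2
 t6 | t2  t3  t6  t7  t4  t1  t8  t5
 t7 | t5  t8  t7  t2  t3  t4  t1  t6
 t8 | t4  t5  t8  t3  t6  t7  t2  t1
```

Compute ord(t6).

The identity element is t3 (its row matches the header).
t6^1 = t6
t6^2 = t6*t6 = t1
t6^3 = t1*t6 = t2
t6^4 = t2*t6 = t3
The first power of t6 equal to the identity is t6^4, so ord(t6) = 4.

4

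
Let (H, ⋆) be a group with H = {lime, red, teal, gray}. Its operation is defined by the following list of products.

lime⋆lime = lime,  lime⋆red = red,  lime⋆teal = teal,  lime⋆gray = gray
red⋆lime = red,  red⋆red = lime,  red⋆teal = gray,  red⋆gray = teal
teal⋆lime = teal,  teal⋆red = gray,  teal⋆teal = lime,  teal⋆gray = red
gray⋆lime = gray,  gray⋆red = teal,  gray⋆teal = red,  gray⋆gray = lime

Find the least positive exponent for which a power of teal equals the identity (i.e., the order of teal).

The identity element is lime (its row matches the header).
teal^1 = teal
teal^2 = teal ⋆ teal = lime
The first power of teal equal to the identity is teal^2, so ord(teal) = 2.

2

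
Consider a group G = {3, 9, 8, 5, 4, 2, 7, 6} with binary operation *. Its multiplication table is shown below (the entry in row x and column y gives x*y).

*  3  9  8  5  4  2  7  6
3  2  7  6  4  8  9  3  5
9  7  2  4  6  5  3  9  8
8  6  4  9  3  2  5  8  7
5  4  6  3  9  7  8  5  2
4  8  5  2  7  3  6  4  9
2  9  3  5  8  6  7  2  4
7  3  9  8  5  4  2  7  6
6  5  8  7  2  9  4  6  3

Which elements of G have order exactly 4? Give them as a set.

{3, 9}

Identity is 7. Compute the order of each non-identity element by repeated multiplication:
  3: 3 → 2 → 9 → 7  (order 4)
  9: 9 → 2 → 3 → 7  (order 4)
  8: 8 → 9 → 4 → 2 → 5 → 3 → 6 → 7  (order 8)
  5: 5 → 9 → 6 → 2 → 8 → 3 → 4 → 7  (order 8)
  4: 4 → 3 → 8 → 2 → 6 → 9 → 5 → 7  (order 8)
  2: 2 → 7  (order 2)
  6: 6 → 3 → 5 → 2 → 4 → 9 → 8 → 7  (order 8)
Elements of order 4: {3, 9}.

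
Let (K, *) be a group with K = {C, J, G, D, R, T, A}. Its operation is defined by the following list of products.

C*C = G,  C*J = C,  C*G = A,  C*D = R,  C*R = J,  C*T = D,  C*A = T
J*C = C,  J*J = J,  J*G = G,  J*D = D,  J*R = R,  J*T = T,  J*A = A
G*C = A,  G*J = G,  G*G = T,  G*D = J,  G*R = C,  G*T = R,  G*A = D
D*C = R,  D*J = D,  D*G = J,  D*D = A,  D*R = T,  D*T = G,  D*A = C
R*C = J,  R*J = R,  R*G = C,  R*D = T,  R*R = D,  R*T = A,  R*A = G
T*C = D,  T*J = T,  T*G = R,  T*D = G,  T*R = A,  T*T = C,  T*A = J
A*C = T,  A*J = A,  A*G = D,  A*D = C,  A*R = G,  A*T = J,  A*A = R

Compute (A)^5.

C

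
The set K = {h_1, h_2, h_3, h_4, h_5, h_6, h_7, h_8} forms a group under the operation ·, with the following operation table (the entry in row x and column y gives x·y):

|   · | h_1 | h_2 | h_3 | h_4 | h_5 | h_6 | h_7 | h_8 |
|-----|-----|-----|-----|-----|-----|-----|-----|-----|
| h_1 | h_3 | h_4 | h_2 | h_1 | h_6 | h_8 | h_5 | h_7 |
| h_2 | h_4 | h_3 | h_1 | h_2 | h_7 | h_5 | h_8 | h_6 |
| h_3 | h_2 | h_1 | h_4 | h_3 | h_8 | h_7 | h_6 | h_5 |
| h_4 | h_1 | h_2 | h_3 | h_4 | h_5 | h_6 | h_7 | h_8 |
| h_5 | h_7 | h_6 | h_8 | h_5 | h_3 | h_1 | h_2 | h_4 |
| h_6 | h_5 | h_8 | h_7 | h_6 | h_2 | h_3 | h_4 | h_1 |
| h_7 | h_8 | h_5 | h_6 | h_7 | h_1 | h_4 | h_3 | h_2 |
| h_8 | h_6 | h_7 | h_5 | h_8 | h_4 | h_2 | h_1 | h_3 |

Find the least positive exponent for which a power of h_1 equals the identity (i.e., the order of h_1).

4

The identity element is h_4 (its row matches the header).
h_1^1 = h_1
h_1^2 = h_1·h_1 = h_3
h_1^3 = h_3·h_1 = h_2
h_1^4 = h_2·h_1 = h_4
The first power of h_1 equal to the identity is h_1^4, so ord(h_1) = 4.
(Structurally, K here is isomorphic to the quaternion group Q_8.)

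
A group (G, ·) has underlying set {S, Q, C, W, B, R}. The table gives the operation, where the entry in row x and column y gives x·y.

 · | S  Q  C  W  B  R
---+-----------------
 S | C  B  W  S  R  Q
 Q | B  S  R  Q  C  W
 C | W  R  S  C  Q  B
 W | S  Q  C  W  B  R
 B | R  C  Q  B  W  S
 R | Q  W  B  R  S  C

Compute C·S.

W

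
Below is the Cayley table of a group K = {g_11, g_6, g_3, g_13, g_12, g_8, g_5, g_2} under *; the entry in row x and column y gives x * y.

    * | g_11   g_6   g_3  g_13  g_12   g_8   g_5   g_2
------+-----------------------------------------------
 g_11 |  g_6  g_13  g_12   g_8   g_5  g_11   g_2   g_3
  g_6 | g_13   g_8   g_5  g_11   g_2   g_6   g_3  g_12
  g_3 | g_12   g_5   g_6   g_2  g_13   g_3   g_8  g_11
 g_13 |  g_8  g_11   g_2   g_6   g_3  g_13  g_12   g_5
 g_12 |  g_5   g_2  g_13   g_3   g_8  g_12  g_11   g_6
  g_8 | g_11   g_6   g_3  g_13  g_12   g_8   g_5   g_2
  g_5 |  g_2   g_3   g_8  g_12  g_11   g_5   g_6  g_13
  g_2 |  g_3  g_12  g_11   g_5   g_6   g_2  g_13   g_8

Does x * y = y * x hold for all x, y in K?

Check whether the table is symmetric across its main diagonal.
Every entry (row x, col y) equals the entry (row y, col x), so K is abelian.

Yes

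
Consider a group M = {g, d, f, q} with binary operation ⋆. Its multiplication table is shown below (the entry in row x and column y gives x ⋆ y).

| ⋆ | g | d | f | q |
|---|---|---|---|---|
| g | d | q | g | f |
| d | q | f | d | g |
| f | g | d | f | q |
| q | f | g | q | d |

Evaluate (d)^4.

f

d^1 = d
d^2 = d ⋆ d = f
d^3 = f ⋆ d = d
d^4 = d ⋆ d = f
(Structurally, M here is isomorphic to the cyclic group Z_4.)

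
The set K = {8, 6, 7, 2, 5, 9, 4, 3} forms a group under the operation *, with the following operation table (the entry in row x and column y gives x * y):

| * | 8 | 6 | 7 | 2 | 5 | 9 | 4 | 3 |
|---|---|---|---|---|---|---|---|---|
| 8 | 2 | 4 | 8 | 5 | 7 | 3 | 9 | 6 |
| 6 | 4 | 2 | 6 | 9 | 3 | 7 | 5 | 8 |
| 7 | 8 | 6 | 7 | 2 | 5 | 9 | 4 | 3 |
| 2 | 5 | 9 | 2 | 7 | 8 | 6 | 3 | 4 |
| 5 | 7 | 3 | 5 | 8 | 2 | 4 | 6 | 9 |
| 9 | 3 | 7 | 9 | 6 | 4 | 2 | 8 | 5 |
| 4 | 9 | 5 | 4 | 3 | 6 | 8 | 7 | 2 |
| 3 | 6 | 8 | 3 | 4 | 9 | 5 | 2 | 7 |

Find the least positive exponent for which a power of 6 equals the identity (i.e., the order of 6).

4

The identity element is 7 (its row matches the header).
6^1 = 6
6^2 = 6 * 6 = 2
6^3 = 2 * 6 = 9
6^4 = 9 * 6 = 7
The first power of 6 equal to the identity is 6^4, so ord(6) = 4.
(Structurally, K here is isomorphic to Z_2 x Z_4.)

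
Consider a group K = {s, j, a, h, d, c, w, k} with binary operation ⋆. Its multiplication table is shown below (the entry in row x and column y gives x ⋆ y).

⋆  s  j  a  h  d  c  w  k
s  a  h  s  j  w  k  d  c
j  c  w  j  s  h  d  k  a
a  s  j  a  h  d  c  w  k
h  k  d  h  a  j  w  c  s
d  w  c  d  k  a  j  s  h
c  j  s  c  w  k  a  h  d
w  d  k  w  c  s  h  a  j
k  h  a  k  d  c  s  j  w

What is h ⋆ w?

c

Read row h, column w: h ⋆ w = c.
(Structurally, K here is isomorphic to the dihedral group D_4.)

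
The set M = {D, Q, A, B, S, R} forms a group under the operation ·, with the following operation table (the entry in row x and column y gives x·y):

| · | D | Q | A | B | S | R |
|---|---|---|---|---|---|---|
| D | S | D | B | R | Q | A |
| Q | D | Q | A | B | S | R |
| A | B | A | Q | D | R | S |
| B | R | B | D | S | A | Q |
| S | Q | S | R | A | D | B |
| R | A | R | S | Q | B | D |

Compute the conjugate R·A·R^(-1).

The identity is Q. In row R, the entry Q sits in column B, so R^(-1) = B.
R·A = S
S·B = A

A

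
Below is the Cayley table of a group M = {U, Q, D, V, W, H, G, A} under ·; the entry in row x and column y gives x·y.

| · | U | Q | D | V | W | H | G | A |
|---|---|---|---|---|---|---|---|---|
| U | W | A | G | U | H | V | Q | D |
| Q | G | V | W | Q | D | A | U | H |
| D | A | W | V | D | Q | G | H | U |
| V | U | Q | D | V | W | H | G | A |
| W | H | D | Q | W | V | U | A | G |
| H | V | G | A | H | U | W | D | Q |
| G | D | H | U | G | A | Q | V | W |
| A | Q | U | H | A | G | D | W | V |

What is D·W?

Read row D, column W: D·W = Q.

Q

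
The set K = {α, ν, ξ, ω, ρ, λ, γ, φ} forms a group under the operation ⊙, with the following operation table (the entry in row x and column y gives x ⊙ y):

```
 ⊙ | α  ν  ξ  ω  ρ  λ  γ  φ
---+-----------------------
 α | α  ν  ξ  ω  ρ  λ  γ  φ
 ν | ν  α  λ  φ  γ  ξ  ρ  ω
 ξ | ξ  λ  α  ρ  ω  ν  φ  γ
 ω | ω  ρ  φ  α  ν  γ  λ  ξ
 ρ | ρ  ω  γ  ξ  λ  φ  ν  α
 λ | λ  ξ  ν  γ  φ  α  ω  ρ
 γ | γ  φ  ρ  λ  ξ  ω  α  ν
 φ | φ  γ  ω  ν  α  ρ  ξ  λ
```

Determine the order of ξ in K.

The identity element is α (its row matches the header).
ξ^1 = ξ
ξ^2 = ξ ⊙ ξ = α
The first power of ξ equal to the identity is ξ^2, so ord(ξ) = 2.

2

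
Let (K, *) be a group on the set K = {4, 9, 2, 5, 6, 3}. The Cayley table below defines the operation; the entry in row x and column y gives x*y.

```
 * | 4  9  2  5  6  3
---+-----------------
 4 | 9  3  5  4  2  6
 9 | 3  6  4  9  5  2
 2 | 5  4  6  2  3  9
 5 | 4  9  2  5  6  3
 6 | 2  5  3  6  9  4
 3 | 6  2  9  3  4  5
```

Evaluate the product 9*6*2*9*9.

3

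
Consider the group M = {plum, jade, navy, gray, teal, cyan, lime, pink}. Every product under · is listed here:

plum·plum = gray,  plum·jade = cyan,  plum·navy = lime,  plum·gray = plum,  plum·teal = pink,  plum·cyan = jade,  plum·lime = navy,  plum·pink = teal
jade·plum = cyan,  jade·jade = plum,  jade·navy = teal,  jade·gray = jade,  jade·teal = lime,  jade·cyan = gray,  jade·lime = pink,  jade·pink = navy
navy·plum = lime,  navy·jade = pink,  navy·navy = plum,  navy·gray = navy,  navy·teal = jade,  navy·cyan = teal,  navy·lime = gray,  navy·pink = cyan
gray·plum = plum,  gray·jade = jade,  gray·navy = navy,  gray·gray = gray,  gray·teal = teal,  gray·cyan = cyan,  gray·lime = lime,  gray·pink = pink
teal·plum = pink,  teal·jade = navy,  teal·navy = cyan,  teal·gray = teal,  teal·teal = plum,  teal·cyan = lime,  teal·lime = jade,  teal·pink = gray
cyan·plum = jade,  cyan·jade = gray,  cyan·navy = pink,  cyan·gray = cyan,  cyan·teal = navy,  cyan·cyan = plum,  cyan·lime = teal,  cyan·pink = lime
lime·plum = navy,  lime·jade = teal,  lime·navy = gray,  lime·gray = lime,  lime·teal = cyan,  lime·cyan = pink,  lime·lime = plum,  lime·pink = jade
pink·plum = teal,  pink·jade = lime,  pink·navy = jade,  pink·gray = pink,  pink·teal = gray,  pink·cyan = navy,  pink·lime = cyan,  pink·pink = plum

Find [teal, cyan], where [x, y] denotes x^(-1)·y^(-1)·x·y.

plum

Identity is gray; from the table teal^(-1) = pink and cyan^(-1) = jade.
pink·jade = lime
lime·teal = cyan
cyan·cyan = plum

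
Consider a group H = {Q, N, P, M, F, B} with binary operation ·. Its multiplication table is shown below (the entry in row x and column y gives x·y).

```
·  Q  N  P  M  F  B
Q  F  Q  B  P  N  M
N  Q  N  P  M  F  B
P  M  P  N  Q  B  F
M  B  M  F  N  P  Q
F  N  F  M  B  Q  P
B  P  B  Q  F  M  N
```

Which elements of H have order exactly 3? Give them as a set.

{F, Q}

Identity is N. Compute the order of each non-identity element by repeated multiplication:
  Q: Q → F → N  (order 3)
  P: P → N  (order 2)
  M: M → N  (order 2)
  F: F → Q → N  (order 3)
  B: B → N  (order 2)
Elements of order 3: {F, Q}.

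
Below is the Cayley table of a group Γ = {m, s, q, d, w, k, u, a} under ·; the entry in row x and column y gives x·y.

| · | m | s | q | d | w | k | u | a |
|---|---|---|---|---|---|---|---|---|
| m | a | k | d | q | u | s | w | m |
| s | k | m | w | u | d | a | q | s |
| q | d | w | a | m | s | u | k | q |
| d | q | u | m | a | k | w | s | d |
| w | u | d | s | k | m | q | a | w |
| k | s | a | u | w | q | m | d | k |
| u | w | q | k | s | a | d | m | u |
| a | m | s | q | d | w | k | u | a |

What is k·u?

d

Read row k, column u: k·u = d.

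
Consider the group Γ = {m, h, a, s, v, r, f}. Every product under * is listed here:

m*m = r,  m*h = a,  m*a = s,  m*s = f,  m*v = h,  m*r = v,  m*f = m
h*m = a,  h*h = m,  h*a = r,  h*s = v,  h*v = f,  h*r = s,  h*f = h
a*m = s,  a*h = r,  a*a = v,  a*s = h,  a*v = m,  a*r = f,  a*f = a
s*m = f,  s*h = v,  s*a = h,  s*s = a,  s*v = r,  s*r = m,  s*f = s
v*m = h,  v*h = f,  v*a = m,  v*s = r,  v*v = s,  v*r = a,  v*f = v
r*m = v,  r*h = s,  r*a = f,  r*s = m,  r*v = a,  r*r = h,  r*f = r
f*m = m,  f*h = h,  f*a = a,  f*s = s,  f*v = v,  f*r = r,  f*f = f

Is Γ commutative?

Check whether the table is symmetric across its main diagonal.
Every entry (row x, col y) equals the entry (row y, col x), so Γ is abelian.

Yes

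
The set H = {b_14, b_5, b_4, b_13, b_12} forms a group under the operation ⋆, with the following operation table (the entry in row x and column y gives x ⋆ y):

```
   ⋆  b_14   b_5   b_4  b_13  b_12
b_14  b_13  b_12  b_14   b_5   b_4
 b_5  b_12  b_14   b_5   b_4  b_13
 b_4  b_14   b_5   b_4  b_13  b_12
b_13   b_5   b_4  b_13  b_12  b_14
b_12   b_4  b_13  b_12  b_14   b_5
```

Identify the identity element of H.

b_4

The identity e satisfies e ⋆ x = x for all x, so its row in the table reproduces the column headers.
Row b_4 reads: b_14, b_5, b_4, b_13, b_12 — exactly the header order. So b_4 is the identity.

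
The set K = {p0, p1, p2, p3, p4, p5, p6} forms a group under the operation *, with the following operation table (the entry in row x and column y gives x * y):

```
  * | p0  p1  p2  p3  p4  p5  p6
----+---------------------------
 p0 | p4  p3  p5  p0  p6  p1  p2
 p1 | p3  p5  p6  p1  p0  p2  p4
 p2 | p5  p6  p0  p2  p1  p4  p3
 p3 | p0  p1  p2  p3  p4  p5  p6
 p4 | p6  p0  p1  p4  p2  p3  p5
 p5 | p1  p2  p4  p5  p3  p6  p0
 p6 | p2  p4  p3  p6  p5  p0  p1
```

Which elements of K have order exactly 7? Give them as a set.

Identity is p3. Compute the order of each non-identity element by repeated multiplication:
  p0: p0 → p4 → p6 → p2 → p5 → p1 → p3  (order 7)
  p1: p1 → p5 → p2 → p6 → p4 → p0 → p3  (order 7)
  p2: p2 → p0 → p5 → p4 → p1 → p6 → p3  (order 7)
  p4: p4 → p2 → p1 → p0 → p6 → p5 → p3  (order 7)
  p5: p5 → p6 → p0 → p1 → p2 → p4 → p3  (order 7)
  p6: p6 → p1 → p4 → p5 → p0 → p2 → p3  (order 7)
Elements of order 7: {p0, p1, p2, p4, p5, p6}.
(Structurally, K here is isomorphic to the cyclic group Z_7.)

{p0, p1, p2, p4, p5, p6}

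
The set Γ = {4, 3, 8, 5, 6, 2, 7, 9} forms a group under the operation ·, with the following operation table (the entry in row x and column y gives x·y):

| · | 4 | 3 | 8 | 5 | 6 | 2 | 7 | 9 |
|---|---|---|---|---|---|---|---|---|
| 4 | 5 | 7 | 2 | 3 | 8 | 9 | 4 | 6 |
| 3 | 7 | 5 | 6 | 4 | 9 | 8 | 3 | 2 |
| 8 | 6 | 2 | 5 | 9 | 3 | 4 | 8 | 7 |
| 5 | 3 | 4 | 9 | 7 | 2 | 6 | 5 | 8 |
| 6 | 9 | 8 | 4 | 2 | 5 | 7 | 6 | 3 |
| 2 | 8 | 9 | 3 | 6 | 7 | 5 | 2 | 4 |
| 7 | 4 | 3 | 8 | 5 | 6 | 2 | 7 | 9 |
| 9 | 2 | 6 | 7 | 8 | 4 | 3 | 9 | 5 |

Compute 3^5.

3^1 = 3
3^2 = 3·3 = 5
3^3 = 5·3 = 4
3^4 = 4·3 = 7
3^5 = 7·3 = 3

3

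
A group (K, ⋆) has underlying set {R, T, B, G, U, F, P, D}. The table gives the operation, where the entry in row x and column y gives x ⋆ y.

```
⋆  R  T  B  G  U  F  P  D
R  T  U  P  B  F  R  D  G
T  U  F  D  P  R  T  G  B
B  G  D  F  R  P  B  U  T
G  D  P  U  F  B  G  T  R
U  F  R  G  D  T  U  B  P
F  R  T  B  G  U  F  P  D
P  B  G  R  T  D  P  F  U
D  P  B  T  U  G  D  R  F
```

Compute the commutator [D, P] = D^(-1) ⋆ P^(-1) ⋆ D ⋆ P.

Identity is F; from the table D^(-1) = D and P^(-1) = P.
D ⋆ P = R
R ⋆ D = G
G ⋆ P = T
(Structurally, K here is isomorphic to the dihedral group D_4.)

T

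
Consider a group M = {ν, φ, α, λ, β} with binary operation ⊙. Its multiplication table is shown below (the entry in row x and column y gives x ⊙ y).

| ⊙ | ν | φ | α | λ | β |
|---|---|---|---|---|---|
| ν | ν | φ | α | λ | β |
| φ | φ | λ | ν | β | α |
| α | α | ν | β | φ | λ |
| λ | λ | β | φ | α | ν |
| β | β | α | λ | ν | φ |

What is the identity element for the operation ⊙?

ν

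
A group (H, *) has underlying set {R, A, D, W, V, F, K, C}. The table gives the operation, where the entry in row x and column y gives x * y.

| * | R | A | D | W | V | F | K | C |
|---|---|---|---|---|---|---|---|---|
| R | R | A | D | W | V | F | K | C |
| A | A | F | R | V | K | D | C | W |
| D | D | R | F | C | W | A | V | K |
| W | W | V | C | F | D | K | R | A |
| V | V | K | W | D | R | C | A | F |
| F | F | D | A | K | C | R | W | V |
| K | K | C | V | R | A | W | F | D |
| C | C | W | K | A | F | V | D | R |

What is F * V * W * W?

V

F * V = C
C * W = A
A * W = V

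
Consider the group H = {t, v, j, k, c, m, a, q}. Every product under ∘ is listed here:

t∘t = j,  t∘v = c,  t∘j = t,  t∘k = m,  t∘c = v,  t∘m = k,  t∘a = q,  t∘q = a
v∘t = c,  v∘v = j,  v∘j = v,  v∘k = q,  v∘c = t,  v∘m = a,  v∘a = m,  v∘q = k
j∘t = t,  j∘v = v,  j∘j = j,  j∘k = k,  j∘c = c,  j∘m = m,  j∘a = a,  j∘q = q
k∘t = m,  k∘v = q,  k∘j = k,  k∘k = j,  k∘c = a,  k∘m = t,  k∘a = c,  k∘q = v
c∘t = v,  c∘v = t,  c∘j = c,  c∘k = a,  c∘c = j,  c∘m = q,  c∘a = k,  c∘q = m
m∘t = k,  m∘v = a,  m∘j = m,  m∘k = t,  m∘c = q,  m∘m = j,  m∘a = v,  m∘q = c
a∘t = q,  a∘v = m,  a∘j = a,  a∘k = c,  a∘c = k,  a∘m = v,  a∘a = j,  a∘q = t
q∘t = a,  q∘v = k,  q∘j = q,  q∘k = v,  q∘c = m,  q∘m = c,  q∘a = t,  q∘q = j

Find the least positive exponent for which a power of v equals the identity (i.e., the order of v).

2

The identity element is j (its row matches the header).
v^1 = v
v^2 = v ∘ v = j
The first power of v equal to the identity is v^2, so ord(v) = 2.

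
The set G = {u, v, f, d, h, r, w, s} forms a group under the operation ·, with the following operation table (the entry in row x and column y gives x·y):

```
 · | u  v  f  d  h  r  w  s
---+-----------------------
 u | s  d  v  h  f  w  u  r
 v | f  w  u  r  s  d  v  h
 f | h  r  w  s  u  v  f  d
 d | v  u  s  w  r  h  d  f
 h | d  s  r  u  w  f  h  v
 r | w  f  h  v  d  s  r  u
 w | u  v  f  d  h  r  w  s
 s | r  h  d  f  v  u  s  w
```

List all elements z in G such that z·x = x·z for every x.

An element z is central iff its row equals its column in the table.
For d: d·r = h ≠ v = r·d, so d ∉ Z.
Checking each element this way leaves Z(G) = {s, w}.

{s, w}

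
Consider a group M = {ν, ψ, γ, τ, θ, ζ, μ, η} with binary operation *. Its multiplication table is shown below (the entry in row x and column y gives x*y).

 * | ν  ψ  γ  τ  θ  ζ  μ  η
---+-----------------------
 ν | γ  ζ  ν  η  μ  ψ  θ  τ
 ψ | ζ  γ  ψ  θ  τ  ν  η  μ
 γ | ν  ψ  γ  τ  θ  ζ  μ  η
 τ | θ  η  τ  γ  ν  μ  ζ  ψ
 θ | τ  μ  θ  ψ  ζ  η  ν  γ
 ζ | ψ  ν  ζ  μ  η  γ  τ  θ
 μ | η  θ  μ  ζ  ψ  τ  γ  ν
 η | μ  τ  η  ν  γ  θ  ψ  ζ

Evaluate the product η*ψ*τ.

γ

η*ψ = τ
τ*τ = γ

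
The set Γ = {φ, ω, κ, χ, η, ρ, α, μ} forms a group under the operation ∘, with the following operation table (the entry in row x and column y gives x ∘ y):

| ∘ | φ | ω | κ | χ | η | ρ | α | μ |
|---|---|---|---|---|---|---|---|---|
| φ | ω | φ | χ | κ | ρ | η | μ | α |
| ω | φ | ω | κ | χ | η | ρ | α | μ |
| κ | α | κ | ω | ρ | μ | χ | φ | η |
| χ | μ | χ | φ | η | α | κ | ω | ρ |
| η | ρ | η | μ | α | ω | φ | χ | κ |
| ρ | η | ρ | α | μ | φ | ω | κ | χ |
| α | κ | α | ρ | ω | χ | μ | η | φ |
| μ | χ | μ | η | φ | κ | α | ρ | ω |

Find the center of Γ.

{η, ω}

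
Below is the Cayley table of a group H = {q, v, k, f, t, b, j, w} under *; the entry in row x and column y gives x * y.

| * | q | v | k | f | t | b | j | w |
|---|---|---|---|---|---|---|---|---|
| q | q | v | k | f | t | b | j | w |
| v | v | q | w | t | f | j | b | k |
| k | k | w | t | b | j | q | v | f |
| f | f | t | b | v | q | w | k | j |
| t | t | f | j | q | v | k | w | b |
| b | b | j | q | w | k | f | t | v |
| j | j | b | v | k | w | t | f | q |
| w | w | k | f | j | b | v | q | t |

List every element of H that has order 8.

Identity is q. Compute the order of each non-identity element by repeated multiplication:
  v: v → q  (order 2)
  k: k → t → j → v → w → f → b → q  (order 8)
  f: f → v → t → q  (order 4)
  t: t → v → f → q  (order 4)
  b: b → f → w → v → j → t → k → q  (order 8)
  j: j → f → k → v → b → t → w → q  (order 8)
  w: w → t → b → v → k → f → j → q  (order 8)
Elements of order 8: {b, j, k, w}.

{b, j, k, w}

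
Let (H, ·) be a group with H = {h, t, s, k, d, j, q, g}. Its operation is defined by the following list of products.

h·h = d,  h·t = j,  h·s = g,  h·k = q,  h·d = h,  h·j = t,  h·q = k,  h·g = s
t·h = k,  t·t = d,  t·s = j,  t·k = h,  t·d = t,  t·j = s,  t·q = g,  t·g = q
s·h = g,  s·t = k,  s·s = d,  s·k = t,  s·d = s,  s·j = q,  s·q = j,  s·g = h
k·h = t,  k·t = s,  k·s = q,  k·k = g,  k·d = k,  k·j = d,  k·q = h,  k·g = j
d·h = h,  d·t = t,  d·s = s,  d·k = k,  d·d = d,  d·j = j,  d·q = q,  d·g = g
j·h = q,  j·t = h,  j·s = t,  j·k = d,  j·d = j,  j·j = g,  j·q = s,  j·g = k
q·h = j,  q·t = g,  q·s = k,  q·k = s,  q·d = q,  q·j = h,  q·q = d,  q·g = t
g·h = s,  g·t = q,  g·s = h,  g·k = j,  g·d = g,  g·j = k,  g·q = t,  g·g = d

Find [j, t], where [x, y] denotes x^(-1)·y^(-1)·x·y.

Identity is d; from the table j^(-1) = k and t^(-1) = t.
k·t = s
s·j = q
q·t = g
(Structurally, H here is isomorphic to the dihedral group D_4.)

g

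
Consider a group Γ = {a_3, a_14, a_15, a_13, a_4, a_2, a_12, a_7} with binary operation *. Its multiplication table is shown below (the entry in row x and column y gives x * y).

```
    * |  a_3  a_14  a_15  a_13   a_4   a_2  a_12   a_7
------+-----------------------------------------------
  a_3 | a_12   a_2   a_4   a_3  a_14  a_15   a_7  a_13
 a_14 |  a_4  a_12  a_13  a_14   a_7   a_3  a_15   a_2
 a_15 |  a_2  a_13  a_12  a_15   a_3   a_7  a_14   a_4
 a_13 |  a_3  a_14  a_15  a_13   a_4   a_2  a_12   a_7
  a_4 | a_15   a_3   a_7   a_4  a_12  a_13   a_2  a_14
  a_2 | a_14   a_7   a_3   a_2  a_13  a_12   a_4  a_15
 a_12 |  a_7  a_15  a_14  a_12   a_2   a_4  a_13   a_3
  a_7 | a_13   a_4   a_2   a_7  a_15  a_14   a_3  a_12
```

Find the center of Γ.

An element z is central iff its row equals its column in the table.
For a_7: a_7 * a_4 = a_15 ≠ a_14 = a_4 * a_7, so a_7 ∉ Z.
Checking each element this way leaves Z(Γ) = {a_12, a_13}.

{a_12, a_13}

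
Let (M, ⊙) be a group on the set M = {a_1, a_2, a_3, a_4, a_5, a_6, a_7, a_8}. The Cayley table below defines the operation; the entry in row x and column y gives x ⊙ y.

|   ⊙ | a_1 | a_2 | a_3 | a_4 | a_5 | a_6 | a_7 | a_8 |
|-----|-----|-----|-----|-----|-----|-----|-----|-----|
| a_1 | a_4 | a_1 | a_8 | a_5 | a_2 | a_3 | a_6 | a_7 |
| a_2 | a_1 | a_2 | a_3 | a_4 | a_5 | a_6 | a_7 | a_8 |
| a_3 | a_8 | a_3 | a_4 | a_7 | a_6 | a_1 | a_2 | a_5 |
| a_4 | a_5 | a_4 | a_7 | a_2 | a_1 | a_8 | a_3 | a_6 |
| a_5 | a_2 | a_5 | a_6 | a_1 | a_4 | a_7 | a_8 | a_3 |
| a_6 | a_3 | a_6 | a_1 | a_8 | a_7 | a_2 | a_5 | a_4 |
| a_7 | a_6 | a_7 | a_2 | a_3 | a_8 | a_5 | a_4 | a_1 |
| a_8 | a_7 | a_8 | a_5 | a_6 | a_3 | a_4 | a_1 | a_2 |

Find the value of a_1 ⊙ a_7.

a_6

Read row a_1, column a_7: a_1 ⊙ a_7 = a_6.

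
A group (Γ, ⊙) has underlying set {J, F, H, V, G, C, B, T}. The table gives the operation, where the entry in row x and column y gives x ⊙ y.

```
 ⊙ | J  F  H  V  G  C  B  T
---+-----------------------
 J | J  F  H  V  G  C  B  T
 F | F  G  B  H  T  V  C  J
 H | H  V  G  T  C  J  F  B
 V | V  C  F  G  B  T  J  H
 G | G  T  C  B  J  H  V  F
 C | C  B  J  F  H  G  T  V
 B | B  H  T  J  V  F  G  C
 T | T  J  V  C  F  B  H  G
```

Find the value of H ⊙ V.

Read row H, column V: H ⊙ V = T.

T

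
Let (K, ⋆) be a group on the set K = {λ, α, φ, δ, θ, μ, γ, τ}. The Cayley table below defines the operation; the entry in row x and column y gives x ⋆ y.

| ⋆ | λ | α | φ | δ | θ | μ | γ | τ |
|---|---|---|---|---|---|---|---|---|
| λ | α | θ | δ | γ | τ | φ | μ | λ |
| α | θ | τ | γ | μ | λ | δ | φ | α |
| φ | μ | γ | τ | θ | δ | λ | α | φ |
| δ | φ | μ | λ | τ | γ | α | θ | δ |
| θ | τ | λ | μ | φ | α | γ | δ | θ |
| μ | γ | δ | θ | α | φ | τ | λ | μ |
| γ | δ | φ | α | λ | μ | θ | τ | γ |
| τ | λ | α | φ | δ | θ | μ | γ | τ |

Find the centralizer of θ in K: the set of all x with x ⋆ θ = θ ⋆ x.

{α, θ, λ, τ}

Compare row θ with column θ entry by entry.
λ ⋆ θ = τ = θ ⋆ λ, so λ commutes with θ.
γ ⋆ θ = μ but θ ⋆ γ = δ, so γ does not.
Collecting the elements that commute with θ: C(θ) = {α, θ, λ, τ}.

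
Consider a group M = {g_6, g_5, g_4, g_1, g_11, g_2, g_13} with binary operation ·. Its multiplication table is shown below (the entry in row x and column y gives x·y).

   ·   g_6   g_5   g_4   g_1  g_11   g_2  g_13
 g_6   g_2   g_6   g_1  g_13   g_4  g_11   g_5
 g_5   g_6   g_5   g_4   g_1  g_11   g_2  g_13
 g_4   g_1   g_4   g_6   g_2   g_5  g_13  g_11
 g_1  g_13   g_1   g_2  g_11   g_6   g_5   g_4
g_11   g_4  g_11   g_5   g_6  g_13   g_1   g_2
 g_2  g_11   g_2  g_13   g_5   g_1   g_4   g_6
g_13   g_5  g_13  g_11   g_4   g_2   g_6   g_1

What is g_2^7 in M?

g_2^1 = g_2
g_2^2 = g_2·g_2 = g_4
g_2^3 = g_4·g_2 = g_13
g_2^4 = g_13·g_2 = g_6
g_2^5 = g_6·g_2 = g_11
g_2^6 = g_11·g_2 = g_1
g_2^7 = g_1·g_2 = g_5

g_5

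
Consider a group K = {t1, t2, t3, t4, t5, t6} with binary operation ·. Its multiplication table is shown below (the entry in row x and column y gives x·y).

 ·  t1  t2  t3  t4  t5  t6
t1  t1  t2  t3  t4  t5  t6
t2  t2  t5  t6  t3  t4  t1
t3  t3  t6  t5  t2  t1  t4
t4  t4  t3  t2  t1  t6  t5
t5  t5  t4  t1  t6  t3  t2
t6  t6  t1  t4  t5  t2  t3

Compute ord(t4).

2

The identity element is t1 (its row matches the header).
t4^1 = t4
t4^2 = t4·t4 = t1
The first power of t4 equal to the identity is t4^2, so ord(t4) = 2.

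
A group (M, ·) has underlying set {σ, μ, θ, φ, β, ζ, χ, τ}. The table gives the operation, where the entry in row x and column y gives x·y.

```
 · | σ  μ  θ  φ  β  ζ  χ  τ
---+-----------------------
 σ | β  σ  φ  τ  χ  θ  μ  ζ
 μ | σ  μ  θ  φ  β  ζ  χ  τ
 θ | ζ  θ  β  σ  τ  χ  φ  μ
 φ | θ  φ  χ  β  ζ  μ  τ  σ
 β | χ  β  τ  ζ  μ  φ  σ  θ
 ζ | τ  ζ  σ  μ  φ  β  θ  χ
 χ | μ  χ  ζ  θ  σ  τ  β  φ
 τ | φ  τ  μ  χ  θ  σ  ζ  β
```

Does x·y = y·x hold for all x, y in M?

No

θ·χ = φ but χ·θ = ζ.
Since θ and χ do not commute, M is not abelian.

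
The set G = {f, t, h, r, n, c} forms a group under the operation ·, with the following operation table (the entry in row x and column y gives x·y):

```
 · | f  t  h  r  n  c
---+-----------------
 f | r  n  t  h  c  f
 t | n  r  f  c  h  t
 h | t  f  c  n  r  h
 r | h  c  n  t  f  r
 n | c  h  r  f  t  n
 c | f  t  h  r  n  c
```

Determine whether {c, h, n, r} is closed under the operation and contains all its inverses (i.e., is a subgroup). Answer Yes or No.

No

r·r = t, which is not in {c, h, n, r}.
The subset is not closed under ·, so it is not a subgroup.
(Structurally, G here is isomorphic to the cyclic group Z_6.)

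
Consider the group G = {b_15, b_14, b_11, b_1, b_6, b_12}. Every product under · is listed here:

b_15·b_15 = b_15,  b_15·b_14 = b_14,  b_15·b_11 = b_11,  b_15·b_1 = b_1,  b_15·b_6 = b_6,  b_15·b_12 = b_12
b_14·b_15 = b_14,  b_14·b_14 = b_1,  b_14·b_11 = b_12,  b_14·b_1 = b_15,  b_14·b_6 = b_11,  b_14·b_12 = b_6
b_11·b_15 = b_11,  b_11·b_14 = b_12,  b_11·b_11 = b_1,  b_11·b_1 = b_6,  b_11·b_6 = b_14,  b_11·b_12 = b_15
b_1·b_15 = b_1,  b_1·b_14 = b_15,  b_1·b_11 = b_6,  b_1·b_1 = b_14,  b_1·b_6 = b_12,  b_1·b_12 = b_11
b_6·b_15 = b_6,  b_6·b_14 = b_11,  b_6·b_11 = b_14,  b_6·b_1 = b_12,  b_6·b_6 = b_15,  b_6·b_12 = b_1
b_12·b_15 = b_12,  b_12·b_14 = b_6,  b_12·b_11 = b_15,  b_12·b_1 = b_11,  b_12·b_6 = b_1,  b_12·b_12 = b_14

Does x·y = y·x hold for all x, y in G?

Yes

Check whether the table is symmetric across its main diagonal.
Every entry (row x, col y) equals the entry (row y, col x), so G is abelian.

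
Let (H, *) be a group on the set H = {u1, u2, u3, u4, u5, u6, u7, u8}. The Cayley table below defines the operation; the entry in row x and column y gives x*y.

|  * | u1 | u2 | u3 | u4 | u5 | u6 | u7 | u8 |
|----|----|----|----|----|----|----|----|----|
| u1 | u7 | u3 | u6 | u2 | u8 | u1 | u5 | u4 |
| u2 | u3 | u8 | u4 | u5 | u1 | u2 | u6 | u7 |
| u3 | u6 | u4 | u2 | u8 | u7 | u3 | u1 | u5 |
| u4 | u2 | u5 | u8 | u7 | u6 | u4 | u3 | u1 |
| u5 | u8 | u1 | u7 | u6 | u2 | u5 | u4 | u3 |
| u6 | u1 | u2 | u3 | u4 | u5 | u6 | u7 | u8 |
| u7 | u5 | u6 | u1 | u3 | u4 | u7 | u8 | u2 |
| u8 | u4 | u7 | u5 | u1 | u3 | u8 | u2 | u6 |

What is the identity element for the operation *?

The identity e satisfies e*x = x for all x, so its row in the table reproduces the column headers.
Row u6 reads: u1, u2, u3, u4, u5, u6, u7, u8 — exactly the header order. So u6 is the identity.
(Structurally, H here is isomorphic to the cyclic group Z_8.)

u6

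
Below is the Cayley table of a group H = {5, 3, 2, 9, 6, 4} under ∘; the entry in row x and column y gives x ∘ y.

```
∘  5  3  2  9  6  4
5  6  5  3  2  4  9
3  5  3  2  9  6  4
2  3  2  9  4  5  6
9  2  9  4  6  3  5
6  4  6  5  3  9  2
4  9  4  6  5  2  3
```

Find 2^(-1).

5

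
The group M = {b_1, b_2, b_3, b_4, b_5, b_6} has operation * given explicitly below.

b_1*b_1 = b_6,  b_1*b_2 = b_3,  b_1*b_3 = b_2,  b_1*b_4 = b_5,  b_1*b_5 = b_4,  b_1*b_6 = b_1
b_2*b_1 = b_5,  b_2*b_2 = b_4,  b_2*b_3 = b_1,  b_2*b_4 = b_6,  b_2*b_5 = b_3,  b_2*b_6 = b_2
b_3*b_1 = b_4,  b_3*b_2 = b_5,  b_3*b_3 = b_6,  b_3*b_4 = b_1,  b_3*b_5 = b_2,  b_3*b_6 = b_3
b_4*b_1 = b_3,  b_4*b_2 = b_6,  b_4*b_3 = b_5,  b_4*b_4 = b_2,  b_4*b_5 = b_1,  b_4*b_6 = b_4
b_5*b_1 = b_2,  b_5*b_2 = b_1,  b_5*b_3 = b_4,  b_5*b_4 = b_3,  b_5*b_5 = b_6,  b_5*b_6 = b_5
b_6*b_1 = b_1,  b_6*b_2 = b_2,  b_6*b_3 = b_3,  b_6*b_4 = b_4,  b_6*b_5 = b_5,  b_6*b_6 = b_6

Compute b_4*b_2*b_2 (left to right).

b_4*b_2 = b_6
b_6*b_2 = b_2

b_2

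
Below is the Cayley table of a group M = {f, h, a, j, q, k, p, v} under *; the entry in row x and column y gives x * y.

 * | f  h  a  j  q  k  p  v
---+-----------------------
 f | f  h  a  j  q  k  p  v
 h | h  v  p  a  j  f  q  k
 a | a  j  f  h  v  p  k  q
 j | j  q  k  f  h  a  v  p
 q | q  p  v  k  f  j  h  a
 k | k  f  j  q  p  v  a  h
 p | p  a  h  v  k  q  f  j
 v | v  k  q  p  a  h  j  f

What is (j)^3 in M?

j

j^1 = j
j^2 = j * j = f
j^3 = f * j = j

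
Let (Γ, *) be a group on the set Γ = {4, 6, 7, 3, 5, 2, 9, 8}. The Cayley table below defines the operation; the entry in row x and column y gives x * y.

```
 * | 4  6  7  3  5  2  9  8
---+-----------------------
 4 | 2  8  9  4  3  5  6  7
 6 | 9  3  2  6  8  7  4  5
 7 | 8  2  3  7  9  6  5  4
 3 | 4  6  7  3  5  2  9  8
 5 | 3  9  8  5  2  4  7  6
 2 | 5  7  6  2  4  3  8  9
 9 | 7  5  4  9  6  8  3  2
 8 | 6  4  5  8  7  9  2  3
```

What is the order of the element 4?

The identity element is 3 (its row matches the header).
4^1 = 4
4^2 = 4 * 4 = 2
4^3 = 2 * 4 = 5
4^4 = 5 * 4 = 3
The first power of 4 equal to the identity is 4^4, so ord(4) = 4.

4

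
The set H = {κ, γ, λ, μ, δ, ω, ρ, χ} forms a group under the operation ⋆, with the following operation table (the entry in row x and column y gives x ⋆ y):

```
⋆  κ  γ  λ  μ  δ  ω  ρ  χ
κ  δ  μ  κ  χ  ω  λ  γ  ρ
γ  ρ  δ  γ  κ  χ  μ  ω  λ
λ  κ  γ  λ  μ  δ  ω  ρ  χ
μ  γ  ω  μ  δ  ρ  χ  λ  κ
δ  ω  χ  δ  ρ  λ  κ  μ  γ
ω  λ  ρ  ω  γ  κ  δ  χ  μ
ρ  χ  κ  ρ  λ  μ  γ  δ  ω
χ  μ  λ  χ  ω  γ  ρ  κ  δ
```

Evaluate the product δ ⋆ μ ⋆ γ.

δ ⋆ μ = ρ
ρ ⋆ γ = κ

κ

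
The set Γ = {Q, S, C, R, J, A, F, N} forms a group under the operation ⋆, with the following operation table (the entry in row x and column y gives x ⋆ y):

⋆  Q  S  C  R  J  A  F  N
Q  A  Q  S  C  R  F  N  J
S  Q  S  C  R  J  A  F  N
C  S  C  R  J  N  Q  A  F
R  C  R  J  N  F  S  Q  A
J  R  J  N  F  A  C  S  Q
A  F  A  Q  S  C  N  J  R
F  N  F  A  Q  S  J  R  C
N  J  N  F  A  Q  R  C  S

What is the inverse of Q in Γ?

C

First locate the identity: row S matches the header, so S is the identity.
Scan row Q for S: Q ⋆ C = S. Hence Q^(-1) = C.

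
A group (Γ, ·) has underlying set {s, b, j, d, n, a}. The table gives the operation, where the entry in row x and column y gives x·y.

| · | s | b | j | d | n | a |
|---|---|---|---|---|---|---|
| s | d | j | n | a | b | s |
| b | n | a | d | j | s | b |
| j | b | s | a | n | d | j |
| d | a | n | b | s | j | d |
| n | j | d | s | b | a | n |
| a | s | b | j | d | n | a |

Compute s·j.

n

Read row s, column j: s·j = n.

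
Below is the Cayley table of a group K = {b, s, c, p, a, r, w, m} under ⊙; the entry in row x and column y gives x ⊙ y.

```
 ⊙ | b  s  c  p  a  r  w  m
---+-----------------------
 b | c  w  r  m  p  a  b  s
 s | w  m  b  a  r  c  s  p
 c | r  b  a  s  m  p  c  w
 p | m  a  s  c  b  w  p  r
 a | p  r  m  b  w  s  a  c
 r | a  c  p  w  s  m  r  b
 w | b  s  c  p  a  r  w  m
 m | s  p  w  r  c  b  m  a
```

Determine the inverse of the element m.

c

First locate the identity: row w matches the header, so w is the identity.
Scan row m for w: m ⊙ c = w. Hence m^(-1) = c.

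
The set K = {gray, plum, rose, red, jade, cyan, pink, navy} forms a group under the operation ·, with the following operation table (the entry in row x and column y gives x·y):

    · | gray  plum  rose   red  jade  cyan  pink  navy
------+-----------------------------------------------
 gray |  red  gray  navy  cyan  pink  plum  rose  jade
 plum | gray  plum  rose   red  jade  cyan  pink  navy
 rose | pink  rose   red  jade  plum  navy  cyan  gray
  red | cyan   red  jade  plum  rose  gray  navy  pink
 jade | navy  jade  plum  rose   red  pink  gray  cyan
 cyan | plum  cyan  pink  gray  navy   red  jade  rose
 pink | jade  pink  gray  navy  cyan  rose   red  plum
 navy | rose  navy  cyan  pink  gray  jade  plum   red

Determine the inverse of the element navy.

First locate the identity: row plum matches the header, so plum is the identity.
Scan row navy for plum: navy·pink = plum. Hence navy^(-1) = pink.
(Structurally, K here is isomorphic to the quaternion group Q_8.)

pink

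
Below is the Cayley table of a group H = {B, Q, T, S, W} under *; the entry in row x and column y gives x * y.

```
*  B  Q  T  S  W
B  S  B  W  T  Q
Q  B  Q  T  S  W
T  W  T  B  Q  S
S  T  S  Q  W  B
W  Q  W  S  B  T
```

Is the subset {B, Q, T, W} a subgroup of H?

B * B = S, which is not in {B, Q, T, W}.
The subset is not closed under *, so it is not a subgroup.

No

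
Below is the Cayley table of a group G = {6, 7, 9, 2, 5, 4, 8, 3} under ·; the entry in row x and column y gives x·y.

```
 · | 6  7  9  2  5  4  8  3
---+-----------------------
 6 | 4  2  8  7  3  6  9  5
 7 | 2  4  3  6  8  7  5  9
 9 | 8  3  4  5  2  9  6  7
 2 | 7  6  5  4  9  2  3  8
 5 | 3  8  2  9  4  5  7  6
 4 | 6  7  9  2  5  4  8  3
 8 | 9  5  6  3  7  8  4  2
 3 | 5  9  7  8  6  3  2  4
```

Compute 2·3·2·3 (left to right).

2·3 = 8
8·2 = 3
3·3 = 4

4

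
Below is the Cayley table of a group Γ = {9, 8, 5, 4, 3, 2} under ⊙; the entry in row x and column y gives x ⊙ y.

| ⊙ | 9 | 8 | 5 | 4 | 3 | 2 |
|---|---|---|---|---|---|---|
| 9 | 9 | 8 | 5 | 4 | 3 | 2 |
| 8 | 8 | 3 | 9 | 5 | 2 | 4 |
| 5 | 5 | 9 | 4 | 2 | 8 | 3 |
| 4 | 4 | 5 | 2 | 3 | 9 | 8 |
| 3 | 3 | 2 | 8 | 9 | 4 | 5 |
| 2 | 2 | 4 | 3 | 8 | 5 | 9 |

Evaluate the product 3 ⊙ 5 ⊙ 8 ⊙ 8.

2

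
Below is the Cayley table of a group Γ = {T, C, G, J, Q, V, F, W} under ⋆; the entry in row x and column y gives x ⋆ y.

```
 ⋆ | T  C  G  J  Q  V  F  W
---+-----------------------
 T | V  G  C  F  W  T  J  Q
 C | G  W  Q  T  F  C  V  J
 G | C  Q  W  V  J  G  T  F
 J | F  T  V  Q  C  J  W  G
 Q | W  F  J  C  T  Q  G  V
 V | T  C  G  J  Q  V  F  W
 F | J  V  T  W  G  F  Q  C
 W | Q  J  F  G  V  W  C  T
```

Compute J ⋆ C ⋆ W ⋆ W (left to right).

V

J ⋆ C = T
T ⋆ W = Q
Q ⋆ W = V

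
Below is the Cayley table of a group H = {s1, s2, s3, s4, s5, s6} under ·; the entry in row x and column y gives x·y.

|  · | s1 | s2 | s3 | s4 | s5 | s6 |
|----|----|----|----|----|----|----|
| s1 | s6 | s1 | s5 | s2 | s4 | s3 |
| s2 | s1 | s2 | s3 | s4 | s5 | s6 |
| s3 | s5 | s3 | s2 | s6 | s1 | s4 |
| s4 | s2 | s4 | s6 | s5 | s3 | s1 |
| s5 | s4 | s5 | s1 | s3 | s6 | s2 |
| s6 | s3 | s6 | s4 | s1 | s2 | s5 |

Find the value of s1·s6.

Read row s1, column s6: s1·s6 = s3.

s3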